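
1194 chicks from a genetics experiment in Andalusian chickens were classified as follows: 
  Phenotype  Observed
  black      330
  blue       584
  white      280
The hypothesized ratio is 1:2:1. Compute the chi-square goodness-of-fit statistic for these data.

Expected counts for N = 1194 under a 1:2:1 ratio (total parts = 4):
  black: 1194 × 1/4 = 298.5
  blue: 1194 × 2/4 = 597
  white: 1194 × 1/4 = 298.5
χ² = Σ (O − E)² / E
  black: (330 − 298.5)² / 298.5 = 3.3241
  blue: (584 − 597)² / 597 = 0.2831
  white: (280 − 298.5)² / 298.5 = 1.1466
χ² = 3.3241 + 0.2831 + 1.1466 = 4.7538 ≈ 4.754

4.754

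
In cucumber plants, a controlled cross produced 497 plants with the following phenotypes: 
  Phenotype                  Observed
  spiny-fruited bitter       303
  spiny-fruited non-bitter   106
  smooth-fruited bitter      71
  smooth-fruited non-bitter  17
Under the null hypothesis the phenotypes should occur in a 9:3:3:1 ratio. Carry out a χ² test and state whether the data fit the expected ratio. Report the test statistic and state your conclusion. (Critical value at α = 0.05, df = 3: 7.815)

15.376; not consistent

Total ratio parts = 16. Expected numbers out of 497:
  spiny-fruited bitter: 497 × 9/16 = 279.5625
  spiny-fruited non-bitter: 497 × 3/16 = 93.1875
  smooth-fruited bitter: 497 × 3/16 = 93.1875
  smooth-fruited non-bitter: 497 × 1/16 = 31.0625
χ² = Σ (O − E)² / E
  spiny-fruited bitter: (303 − 279.5625)² / 279.5625 = 1.9649
  spiny-fruited non-bitter: (106 − 93.1875)² / 93.1875 = 1.7616
  smooth-fruited bitter: (71 − 93.1875)² / 93.1875 = 5.2827
  smooth-fruited non-bitter: (17 − 31.0625)² / 31.0625 = 6.3663
χ² = 1.9649 + 1.7616 + 5.2827 + 6.3663 = 15.3755 ≈ 15.376
Degrees of freedom = 4 − 1 = 3; critical value at α = 0.05 is 7.815.
Since 15.376 > 7.815, we reject the null hypothesis — the data do not fit the 9:3:3:1 ratio.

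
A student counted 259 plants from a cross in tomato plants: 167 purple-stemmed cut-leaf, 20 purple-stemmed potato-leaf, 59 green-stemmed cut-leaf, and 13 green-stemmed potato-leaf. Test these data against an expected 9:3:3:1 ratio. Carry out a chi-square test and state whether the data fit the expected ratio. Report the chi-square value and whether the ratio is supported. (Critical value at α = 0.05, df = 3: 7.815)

22.788; not consistent

Under the 9:3:3:1 hypothesis (Σ ratio = 16, N = 259):
  purple-stemmed cut-leaf: 259 × 9/16 = 145.6875
  purple-stemmed potato-leaf: 259 × 3/16 = 48.5625
  green-stemmed cut-leaf: 259 × 3/16 = 48.5625
  green-stemmed potato-leaf: 259 × 1/16 = 16.1875
χ² = Σ (O − E)² / E
  purple-stemmed cut-leaf: (167 − 145.6875)² / 145.6875 = 3.1178
  purple-stemmed potato-leaf: (20 − 48.5625)² / 48.5625 = 16.7993
  green-stemmed cut-leaf: (59 − 48.5625)² / 48.5625 = 2.2433
  green-stemmed potato-leaf: (13 − 16.1875)² / 16.1875 = 0.6277
χ² = 3.1178 + 16.7993 + 2.2433 + 0.6277 = 22.7881 ≈ 22.788
Degrees of freedom = 4 − 1 = 3; critical value at α = 0.05 is 7.815.
Since 22.788 > 7.815, we reject the null hypothesis — the data do not fit the 9:3:3:1 ratio.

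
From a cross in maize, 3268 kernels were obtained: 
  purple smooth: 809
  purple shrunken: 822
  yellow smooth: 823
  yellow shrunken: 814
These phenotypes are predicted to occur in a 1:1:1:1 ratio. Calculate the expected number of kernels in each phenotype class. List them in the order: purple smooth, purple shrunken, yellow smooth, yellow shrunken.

Under the 1:1:1:1 hypothesis (Σ ratio = 4, N = 3268):
  purple smooth: 3268 × 1/4 = 817
  purple shrunken: 3268 × 1/4 = 817
  yellow smooth: 3268 × 1/4 = 817
  yellow shrunken: 3268 × 1/4 = 817

817, 817, 817, 817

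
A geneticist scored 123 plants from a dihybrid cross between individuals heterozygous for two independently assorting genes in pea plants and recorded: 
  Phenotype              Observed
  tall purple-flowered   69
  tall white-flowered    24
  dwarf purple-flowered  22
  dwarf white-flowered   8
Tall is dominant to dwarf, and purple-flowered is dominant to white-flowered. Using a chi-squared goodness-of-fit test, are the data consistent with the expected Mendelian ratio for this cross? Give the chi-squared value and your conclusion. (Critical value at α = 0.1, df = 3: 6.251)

0.100; consistent

A dihybrid F₂ with independent assortment and complete dominance at both loci gives a 9:3:3:1 phenotypic ratio.
The 9:3:3:1 ratio has 16 parts, so with N = 123 the expected counts are:
  tall purple-flowered: 123 × 9/16 = 69.1875
  tall white-flowered: 123 × 3/16 = 23.0625
  dwarf purple-flowered: 123 × 3/16 = 23.0625
  dwarf white-flowered: 123 × 1/16 = 7.6875
χ² = Σ (O − E)² / E
  tall purple-flowered: (69 − 69.1875)² / 69.1875 = 0.0005
  tall white-flowered: (24 − 23.0625)² / 23.0625 = 0.0381
  dwarf purple-flowered: (22 − 23.0625)² / 23.0625 = 0.0489
  dwarf white-flowered: (8 − 7.6875)² / 7.6875 = 0.0127
χ² = 0.0005 + 0.0381 + 0.0489 + 0.0127 = 0.1002 ≈ 0.100
Degrees of freedom = 4 − 1 = 3; critical value at α = 0.1 is 6.251.
Since 0.100 < 6.251, we fail to reject the null hypothesis — the data are consistent with the 9:3:3:1 ratio.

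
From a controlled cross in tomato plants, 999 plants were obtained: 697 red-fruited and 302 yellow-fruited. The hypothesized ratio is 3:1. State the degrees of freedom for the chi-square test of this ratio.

1

A goodness-of-fit test with 2 phenotype classes has df = 2 − 1 = 1.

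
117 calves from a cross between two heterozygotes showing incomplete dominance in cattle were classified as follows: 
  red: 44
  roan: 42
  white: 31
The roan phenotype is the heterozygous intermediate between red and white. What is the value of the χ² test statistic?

With incomplete dominance, a heterozygote × heterozygote cross gives a 1:2:1 phenotypic ratio.
The 1:2:1 ratio has 4 parts, so with N = 117 the expected counts are:
  red: 117 × 1/4 = 29.25
  roan: 117 × 2/4 = 58.5
  white: 117 × 1/4 = 29.25
χ² = Σ (O − E)² / E
  red: (44 − 29.25)² / 29.25 = 7.4380
  roan: (42 − 58.5)² / 58.5 = 4.6538
  white: (31 − 29.25)² / 29.25 = 0.1047
χ² = 7.4380 + 4.6538 + 0.1047 = 12.1965 ≈ 12.197

12.197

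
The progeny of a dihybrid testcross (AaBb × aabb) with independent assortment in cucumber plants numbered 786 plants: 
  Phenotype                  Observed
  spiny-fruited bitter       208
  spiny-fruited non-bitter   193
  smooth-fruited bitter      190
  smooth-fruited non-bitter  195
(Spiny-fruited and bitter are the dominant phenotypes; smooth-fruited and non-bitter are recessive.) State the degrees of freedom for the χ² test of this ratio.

3

A dihybrid testcross with independent assortment gives a 1:1:1:1 ratio.
A goodness-of-fit test with 4 phenotype classes has df = 4 − 1 = 3.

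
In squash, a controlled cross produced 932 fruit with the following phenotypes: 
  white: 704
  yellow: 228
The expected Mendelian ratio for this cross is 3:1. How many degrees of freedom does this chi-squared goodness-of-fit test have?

1

A goodness-of-fit test with 2 phenotype classes has df = 2 − 1 = 1.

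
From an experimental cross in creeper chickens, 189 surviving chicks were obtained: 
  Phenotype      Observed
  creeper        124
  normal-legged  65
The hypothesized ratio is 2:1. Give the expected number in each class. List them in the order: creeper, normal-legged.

Expected counts for N = 189 under a 2:1 ratio (total parts = 3):
  creeper: 189 × 2/3 = 126
  normal-legged: 189 × 1/3 = 63

126, 63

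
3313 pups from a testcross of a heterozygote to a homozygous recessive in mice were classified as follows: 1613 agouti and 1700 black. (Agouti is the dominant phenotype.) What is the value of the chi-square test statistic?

2.285

A testcross of a heterozygote (Aa × aa) gives a 1:1 phenotypic ratio.
Under the 1:1 hypothesis (Σ ratio = 2, N = 3313):
  agouti: 3313 × 1/2 = 1656.5
  black: 3313 × 1/2 = 1656.5
χ² = Σ (O − E)² / E
  agouti: (1613 − 1656.5)² / 1656.5 = 1.1423
  black: (1700 − 1656.5)² / 1656.5 = 1.1423
χ² = 1.1423 + 1.1423 = 2.2846 ≈ 2.285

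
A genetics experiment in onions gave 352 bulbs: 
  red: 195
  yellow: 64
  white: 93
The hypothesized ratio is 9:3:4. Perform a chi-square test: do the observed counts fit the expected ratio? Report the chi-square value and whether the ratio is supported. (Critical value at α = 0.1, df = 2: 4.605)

0.390; consistent

The 9:3:4 ratio has 16 parts, so with N = 352 the expected counts are:
  red: 352 × 9/16 = 198
  yellow: 352 × 3/16 = 66
  white: 352 × 4/16 = 88
χ² = Σ (O − E)² / E
  red: (195 − 198)² / 198 = 0.0455
  yellow: (64 − 66)² / 66 = 0.0606
  white: (93 − 88)² / 88 = 0.2841
χ² = 0.0455 + 0.0606 + 0.2841 = 0.3902 ≈ 0.390
Degrees of freedom = 3 − 1 = 2; critical value at α = 0.1 is 4.605.
Since 0.390 < 4.605, we fail to reject the null hypothesis — the data are consistent with the 9:3:4 ratio.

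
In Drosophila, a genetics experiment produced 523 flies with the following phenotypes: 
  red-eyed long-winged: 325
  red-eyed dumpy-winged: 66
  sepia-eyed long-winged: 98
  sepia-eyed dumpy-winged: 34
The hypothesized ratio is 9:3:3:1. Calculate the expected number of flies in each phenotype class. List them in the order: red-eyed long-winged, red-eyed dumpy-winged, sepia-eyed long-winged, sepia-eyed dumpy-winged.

294.1875, 98.0625, 98.0625, 32.6875

Total ratio parts = 16. Expected numbers out of 523:
  red-eyed long-winged: 523 × 9/16 = 294.1875
  red-eyed dumpy-winged: 523 × 3/16 = 98.0625
  sepia-eyed long-winged: 523 × 3/16 = 98.0625
  sepia-eyed dumpy-winged: 523 × 1/16 = 32.6875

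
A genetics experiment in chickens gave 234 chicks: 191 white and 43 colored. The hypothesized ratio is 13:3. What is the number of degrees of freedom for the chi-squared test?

A goodness-of-fit test with 2 phenotype classes has df = 2 − 1 = 1.

1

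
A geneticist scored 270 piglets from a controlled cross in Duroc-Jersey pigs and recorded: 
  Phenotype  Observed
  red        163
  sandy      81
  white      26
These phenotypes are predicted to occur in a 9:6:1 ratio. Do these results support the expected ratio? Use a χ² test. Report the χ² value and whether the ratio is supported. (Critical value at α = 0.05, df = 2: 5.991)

9.799; not consistent

Total ratio parts = 16. Expected numbers out of 270:
  red: 270 × 9/16 = 151.875
  sandy: 270 × 6/16 = 101.25
  white: 270 × 1/16 = 16.875
χ² = Σ (O − E)² / E
  red: (163 − 151.875)² / 151.875 = 0.8149
  sandy: (81 − 101.25)² / 101.25 = 4.0500
  white: (26 − 16.875)² / 16.875 = 4.9343
χ² = 0.8149 + 4.0500 + 4.9343 = 9.7992 ≈ 9.799
Degrees of freedom = 3 − 1 = 2; critical value at α = 0.05 is 5.991.
Since 9.799 > 5.991, we reject the null hypothesis — the data do not fit the 9:6:1 ratio.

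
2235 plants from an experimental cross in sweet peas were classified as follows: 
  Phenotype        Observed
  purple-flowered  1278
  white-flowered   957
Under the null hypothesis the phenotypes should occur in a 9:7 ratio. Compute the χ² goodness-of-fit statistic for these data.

0.788

The 9:7 ratio has 16 parts, so with N = 2235 the expected counts are:
  purple-flowered: 2235 × 9/16 = 1257.1875
  white-flowered: 2235 × 7/16 = 977.8125
χ² = Σ (O − E)² / E
  purple-flowered: (1278 − 1257.1875)² / 1257.1875 = 0.3445
  white-flowered: (957 − 977.8125)² / 977.8125 = 0.4430
χ² = 0.3445 + 0.4430 = 0.7875 ≈ 0.788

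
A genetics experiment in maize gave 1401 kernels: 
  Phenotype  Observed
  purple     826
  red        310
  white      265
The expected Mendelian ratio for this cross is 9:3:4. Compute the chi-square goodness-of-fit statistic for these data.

Expected counts for N = 1401 under a 9:3:4 ratio (total parts = 16):
  purple: 1401 × 9/16 = 788.0625
  red: 1401 × 3/16 = 262.6875
  white: 1401 × 4/16 = 350.25
χ² = Σ (O − E)² / E
  purple: (826 − 788.0625)² / 788.0625 = 1.8263
  red: (310 − 262.6875)² / 262.6875 = 8.5214
  white: (265 − 350.25)² / 350.25 = 20.7496
χ² = 1.8263 + 8.5214 + 20.7496 = 31.0973 ≈ 31.097

31.097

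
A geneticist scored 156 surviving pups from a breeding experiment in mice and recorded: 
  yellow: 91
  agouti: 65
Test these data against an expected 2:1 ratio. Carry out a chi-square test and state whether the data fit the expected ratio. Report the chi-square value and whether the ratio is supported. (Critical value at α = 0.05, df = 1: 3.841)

Expected counts for N = 156 under a 2:1 ratio (total parts = 3):
  yellow: 156 × 2/3 = 104
  agouti: 156 × 1/3 = 52
χ² = Σ (O − E)² / E
  yellow: (91 − 104)² / 104 = 1.6250
  agouti: (65 − 52)² / 52 = 3.2500
χ² = 1.6250 + 3.2500 = 4.875
Degrees of freedom = 2 − 1 = 1; critical value at α = 0.05 is 3.841.
Since 4.875 > 3.841, we reject the null hypothesis — the data do not fit the 2:1 ratio.

4.875; not consistent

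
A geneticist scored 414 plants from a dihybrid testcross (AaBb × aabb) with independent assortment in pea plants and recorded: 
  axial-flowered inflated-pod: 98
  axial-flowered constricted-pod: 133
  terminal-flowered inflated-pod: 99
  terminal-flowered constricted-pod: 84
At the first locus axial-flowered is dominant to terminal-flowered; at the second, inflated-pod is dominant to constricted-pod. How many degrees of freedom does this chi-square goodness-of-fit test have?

A dihybrid testcross with independent assortment gives a 1:1:1:1 ratio.
A goodness-of-fit test with 4 phenotype classes has df = 4 − 1 = 3.

3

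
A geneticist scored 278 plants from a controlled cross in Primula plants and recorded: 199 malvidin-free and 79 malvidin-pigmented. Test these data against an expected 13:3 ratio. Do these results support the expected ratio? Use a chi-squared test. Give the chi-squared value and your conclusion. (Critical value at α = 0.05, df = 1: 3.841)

17.054; not consistent

Under the 13:3 hypothesis (Σ ratio = 16, N = 278):
  malvidin-free: 278 × 13/16 = 225.875
  malvidin-pigmented: 278 × 3/16 = 52.125
χ² = Σ (O − E)² / E
  malvidin-free: (199 − 225.875)² / 225.875 = 3.1976
  malvidin-pigmented: (79 − 52.125)² / 52.125 = 13.8564
χ² = 3.1976 + 13.8564 = 17.054
Degrees of freedom = 2 − 1 = 1; critical value at α = 0.05 is 3.841.
Since 17.054 > 3.841, we reject the null hypothesis — the data do not fit the 13:3 ratio.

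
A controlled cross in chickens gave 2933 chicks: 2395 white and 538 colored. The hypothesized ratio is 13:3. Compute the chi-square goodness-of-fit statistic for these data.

Total ratio parts = 16. Expected numbers out of 2933:
  white: 2933 × 13/16 = 2383.0625
  colored: 2933 × 3/16 = 549.9375
χ² = Σ (O − E)² / E
  white: (2395 − 2383.0625)² / 2383.0625 = 0.0598
  colored: (538 − 549.9375)² / 549.9375 = 0.2591
χ² = 0.0598 + 0.2591 = 0.3189 ≈ 0.319

0.319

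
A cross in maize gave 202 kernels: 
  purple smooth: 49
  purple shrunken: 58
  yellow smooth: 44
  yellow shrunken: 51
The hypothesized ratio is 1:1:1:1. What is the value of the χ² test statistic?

The 1:1:1:1 ratio has 4 parts, so with N = 202 the expected counts are:
  purple smooth: 202 × 1/4 = 50.5
  purple shrunken: 202 × 1/4 = 50.5
  yellow smooth: 202 × 1/4 = 50.5
  yellow shrunken: 202 × 1/4 = 50.5
χ² = Σ (O − E)² / E
  purple smooth: (49 − 50.5)² / 50.5 = 0.0446
  purple shrunken: (58 − 50.5)² / 50.5 = 1.1139
  yellow smooth: (44 − 50.5)² / 50.5 = 0.8366
  yellow shrunken: (51 − 50.5)² / 50.5 = 0.0050
χ² = 0.0446 + 1.1139 + 0.8366 + 0.0050 = 2.0001 ≈ 2.000

2.000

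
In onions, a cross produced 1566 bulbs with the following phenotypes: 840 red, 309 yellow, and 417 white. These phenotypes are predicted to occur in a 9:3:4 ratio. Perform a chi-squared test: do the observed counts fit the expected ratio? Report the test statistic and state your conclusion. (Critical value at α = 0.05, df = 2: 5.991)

4.363; consistent

Total ratio parts = 16. Expected numbers out of 1566:
  red: 1566 × 9/16 = 880.875
  yellow: 1566 × 3/16 = 293.625
  white: 1566 × 4/16 = 391.5
χ² = Σ (O − E)² / E
  red: (840 − 880.875)² / 880.875 = 1.8967
  yellow: (309 − 293.625)² / 293.625 = 0.8051
  white: (417 − 391.5)² / 391.5 = 1.6609
χ² = 1.8967 + 0.8051 + 1.6609 = 4.3627 ≈ 4.363
Degrees of freedom = 3 − 1 = 2; critical value at α = 0.05 is 5.991.
Since 4.363 < 5.991, we fail to reject the null hypothesis — the data are consistent with the 9:3:4 ratio.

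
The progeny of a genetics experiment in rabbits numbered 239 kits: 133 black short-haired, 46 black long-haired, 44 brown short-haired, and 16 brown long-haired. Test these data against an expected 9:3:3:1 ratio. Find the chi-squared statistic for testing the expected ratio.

0.137

Under the 9:3:3:1 hypothesis (Σ ratio = 16, N = 239):
  black short-haired: 239 × 9/16 = 134.4375
  black long-haired: 239 × 3/16 = 44.8125
  brown short-haired: 239 × 3/16 = 44.8125
  brown long-haired: 239 × 1/16 = 14.9375
χ² = Σ (O − E)² / E
  black short-haired: (133 − 134.4375)² / 134.4375 = 0.0154
  black long-haired: (46 − 44.8125)² / 44.8125 = 0.0315
  brown short-haired: (44 − 44.8125)² / 44.8125 = 0.0147
  brown long-haired: (16 − 14.9375)² / 14.9375 = 0.0756
χ² = 0.0154 + 0.0315 + 0.0147 + 0.0756 = 0.1372 ≈ 0.137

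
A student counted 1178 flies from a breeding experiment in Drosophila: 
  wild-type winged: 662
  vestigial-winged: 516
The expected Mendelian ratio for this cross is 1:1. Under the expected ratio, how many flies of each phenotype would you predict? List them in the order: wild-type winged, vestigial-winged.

589, 589

Total ratio parts = 2. Expected numbers out of 1178:
  wild-type winged: 1178 × 1/2 = 589
  vestigial-winged: 1178 × 1/2 = 589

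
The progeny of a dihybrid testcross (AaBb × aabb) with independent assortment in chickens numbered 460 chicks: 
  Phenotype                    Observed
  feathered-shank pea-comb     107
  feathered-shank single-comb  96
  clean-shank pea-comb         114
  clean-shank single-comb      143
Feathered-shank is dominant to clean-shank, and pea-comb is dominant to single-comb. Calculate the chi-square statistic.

10.522

A dihybrid testcross with independent assortment gives a 1:1:1:1 ratio.
Expected counts for N = 460 under a 1:1:1:1 ratio (total parts = 4):
  feathered-shank pea-comb: 460 × 1/4 = 115
  feathered-shank single-comb: 460 × 1/4 = 115
  clean-shank pea-comb: 460 × 1/4 = 115
  clean-shank single-comb: 460 × 1/4 = 115
χ² = Σ (O − E)² / E
  feathered-shank pea-comb: (107 − 115)² / 115 = 0.5565
  feathered-shank single-comb: (96 − 115)² / 115 = 3.1391
  clean-shank pea-comb: (114 − 115)² / 115 = 0.0087
  clean-shank single-comb: (143 − 115)² / 115 = 6.8174
χ² = 0.5565 + 3.1391 + 0.0087 + 6.8174 = 10.5217 ≈ 10.522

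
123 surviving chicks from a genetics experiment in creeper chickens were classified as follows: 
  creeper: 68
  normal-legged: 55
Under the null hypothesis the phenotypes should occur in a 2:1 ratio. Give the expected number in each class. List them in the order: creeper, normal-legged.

82, 41

Total ratio parts = 3. Expected numbers out of 123:
  creeper: 123 × 2/3 = 82
  normal-legged: 123 × 1/3 = 41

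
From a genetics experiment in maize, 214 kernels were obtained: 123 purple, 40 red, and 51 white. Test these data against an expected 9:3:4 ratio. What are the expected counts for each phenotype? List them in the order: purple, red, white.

120.375, 40.125, 53.5

Total ratio parts = 16. Expected numbers out of 214:
  purple: 214 × 9/16 = 120.375
  red: 214 × 3/16 = 40.125
  white: 214 × 4/16 = 53.5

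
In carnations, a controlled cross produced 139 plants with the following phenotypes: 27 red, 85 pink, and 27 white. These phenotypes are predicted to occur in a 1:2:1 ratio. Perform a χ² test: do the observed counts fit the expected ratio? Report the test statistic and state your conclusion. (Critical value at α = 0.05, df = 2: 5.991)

6.914; not consistent

The 1:2:1 ratio has 4 parts, so with N = 139 the expected counts are:
  red: 139 × 1/4 = 34.75
  pink: 139 × 2/4 = 69.5
  white: 139 × 1/4 = 34.75
χ² = Σ (O − E)² / E
  red: (27 − 34.75)² / 34.75 = 1.7284
  pink: (85 − 69.5)² / 69.5 = 3.4568
  white: (27 − 34.75)² / 34.75 = 1.7284
χ² = 1.7284 + 3.4568 + 1.7284 = 6.9136 ≈ 6.914
Degrees of freedom = 3 − 1 = 2; critical value at α = 0.05 is 5.991.
Since 6.914 > 5.991, we reject the null hypothesis — the data do not fit the 1:2:1 ratio.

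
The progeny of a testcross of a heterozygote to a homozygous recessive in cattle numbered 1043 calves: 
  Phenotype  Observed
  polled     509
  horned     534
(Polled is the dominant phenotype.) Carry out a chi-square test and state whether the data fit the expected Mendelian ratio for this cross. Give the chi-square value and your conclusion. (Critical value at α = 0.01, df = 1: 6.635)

A testcross of a heterozygote (Aa × aa) gives a 1:1 phenotypic ratio.
Total ratio parts = 2. Expected numbers out of 1043:
  polled: 1043 × 1/2 = 521.5
  horned: 1043 × 1/2 = 521.5
χ² = Σ (O − E)² / E
  polled: (509 − 521.5)² / 521.5 = 0.2996
  horned: (534 − 521.5)² / 521.5 = 0.2996
χ² = 0.2996 + 0.2996 = 0.5992 ≈ 0.599
Degrees of freedom = 2 − 1 = 1; critical value at α = 0.01 is 6.635.
Since 0.599 < 6.635, we fail to reject the null hypothesis — the data are consistent with the 1:1 ratio.

0.599; consistent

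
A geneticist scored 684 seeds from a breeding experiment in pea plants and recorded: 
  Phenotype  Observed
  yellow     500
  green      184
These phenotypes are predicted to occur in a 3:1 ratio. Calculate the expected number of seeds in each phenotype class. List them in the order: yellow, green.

Under the 3:1 hypothesis (Σ ratio = 4, N = 684):
  yellow: 684 × 3/4 = 513
  green: 684 × 1/4 = 171

513, 171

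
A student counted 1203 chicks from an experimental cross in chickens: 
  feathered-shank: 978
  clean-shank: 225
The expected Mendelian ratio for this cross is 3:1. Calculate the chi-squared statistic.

25.439

The 3:1 ratio has 4 parts, so with N = 1203 the expected counts are:
  feathered-shank: 1203 × 3/4 = 902.25
  clean-shank: 1203 × 1/4 = 300.75
χ² = Σ (O − E)² / E
  feathered-shank: (978 − 902.25)² / 902.25 = 6.3597
  clean-shank: (225 − 300.75)² / 300.75 = 19.0792
χ² = 6.3597 + 19.0792 = 25.4389 ≈ 25.439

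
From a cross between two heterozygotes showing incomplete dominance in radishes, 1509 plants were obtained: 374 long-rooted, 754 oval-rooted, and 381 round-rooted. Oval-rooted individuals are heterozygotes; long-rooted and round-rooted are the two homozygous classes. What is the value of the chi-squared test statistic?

With incomplete dominance, a heterozygote × heterozygote cross gives a 1:2:1 phenotypic ratio.
The 1:2:1 ratio has 4 parts, so with N = 1509 the expected counts are:
  long-rooted: 1509 × 1/4 = 377.25
  oval-rooted: 1509 × 2/4 = 754.5
  round-rooted: 1509 × 1/4 = 377.25
χ² = Σ (O − E)² / E
  long-rooted: (374 − 377.25)² / 377.25 = 0.0280
  oval-rooted: (754 − 754.5)² / 754.5 = 0.0003
  round-rooted: (381 − 377.25)² / 377.25 = 0.0373
χ² = 0.0280 + 0.0003 + 0.0373 = 0.0656 ≈ 0.066

0.066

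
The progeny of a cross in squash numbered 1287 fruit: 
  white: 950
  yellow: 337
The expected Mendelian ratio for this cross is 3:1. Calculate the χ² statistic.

Total ratio parts = 4. Expected numbers out of 1287:
  white: 1287 × 3/4 = 965.25
  yellow: 1287 × 1/4 = 321.75
χ² = Σ (O − E)² / E
  white: (950 − 965.25)² / 965.25 = 0.2409
  yellow: (337 − 321.75)² / 321.75 = 0.7228
χ² = 0.2409 + 0.7228 = 0.9637 ≈ 0.964

0.964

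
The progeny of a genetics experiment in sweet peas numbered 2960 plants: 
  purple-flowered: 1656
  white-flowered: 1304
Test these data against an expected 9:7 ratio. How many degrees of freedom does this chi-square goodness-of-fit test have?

A goodness-of-fit test with 2 phenotype classes has df = 2 − 1 = 1.

1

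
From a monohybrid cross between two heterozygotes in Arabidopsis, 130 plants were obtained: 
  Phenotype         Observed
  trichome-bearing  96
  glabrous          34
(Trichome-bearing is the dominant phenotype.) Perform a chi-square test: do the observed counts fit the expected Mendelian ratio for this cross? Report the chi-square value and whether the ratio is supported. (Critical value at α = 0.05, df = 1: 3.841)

For a monohybrid cross between heterozygotes with complete dominance, the expected phenotypic ratio is 3:1.
The 3:1 ratio has 4 parts, so with N = 130 the expected counts are:
  trichome-bearing: 130 × 3/4 = 97.5
  glabrous: 130 × 1/4 = 32.5
χ² = Σ (O − E)² / E
  trichome-bearing: (96 − 97.5)² / 97.5 = 0.0231
  glabrous: (34 − 32.5)² / 32.5 = 0.0692
χ² = 0.0231 + 0.0692 = 0.0923 ≈ 0.092
Degrees of freedom = 2 − 1 = 1; critical value at α = 0.05 is 3.841.
Since 0.092 < 3.841, we fail to reject the null hypothesis — the data are consistent with the 3:1 ratio.

0.092; consistent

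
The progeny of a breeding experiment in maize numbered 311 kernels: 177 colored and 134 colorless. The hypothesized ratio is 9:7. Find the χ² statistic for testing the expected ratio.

Total ratio parts = 16. Expected numbers out of 311:
  colored: 311 × 9/16 = 174.9375
  colorless: 311 × 7/16 = 136.0625
χ² = Σ (O − E)² / E
  colored: (177 − 174.9375)² / 174.9375 = 0.0243
  colorless: (134 − 136.0625)² / 136.0625 = 0.0313
χ² = 0.0243 + 0.0313 = 0.0556 ≈ 0.056

0.056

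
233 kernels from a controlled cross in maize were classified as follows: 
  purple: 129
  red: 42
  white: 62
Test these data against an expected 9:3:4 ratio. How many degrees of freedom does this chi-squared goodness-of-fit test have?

A goodness-of-fit test with 3 phenotype classes has df = 3 − 1 = 2.

2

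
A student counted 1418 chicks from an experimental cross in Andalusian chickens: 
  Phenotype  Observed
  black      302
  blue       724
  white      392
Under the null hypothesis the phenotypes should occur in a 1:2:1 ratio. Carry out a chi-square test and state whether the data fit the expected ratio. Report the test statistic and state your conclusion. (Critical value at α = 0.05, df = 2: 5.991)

12.059; not consistent

Under the 1:2:1 hypothesis (Σ ratio = 4, N = 1418):
  black: 1418 × 1/4 = 354.5
  blue: 1418 × 2/4 = 709
  white: 1418 × 1/4 = 354.5
χ² = Σ (O − E)² / E
  black: (302 − 354.5)² / 354.5 = 7.7750
  blue: (724 − 709)² / 709 = 0.3173
  white: (392 − 354.5)² / 354.5 = 3.9669
χ² = 7.7750 + 0.3173 + 3.9669 = 12.0592 ≈ 12.059
Degrees of freedom = 3 − 1 = 2; critical value at α = 0.05 is 5.991.
Since 12.059 > 5.991, we reject the null hypothesis — the data do not fit the 1:2:1 ratio.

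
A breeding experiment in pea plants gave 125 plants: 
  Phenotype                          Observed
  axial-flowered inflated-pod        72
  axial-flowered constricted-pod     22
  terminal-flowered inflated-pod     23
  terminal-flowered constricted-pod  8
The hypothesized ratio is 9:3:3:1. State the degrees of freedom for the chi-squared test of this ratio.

3

A goodness-of-fit test with 4 phenotype classes has df = 4 − 1 = 3.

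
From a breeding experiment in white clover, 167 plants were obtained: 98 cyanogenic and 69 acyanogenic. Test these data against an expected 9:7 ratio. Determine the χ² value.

The 9:7 ratio has 16 parts, so with N = 167 the expected counts are:
  cyanogenic: 167 × 9/16 = 93.9375
  acyanogenic: 167 × 7/16 = 73.0625
χ² = Σ (O − E)² / E
  cyanogenic: (98 − 93.9375)² / 93.9375 = 0.1757
  acyanogenic: (69 − 73.0625)² / 73.0625 = 0.2259
χ² = 0.1757 + 0.2259 = 0.4016 ≈ 0.402

0.402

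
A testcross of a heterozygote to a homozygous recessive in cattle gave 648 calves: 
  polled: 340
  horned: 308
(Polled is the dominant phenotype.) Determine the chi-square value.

A testcross of a heterozygote (Aa × aa) gives a 1:1 phenotypic ratio.
The 1:1 ratio has 2 parts, so with N = 648 the expected counts are:
  polled: 648 × 1/2 = 324
  horned: 648 × 1/2 = 324
χ² = Σ (O − E)² / E
  polled: (340 − 324)² / 324 = 0.7901
  horned: (308 − 324)² / 324 = 0.7901
χ² = 0.7901 + 0.7901 = 1.5802 ≈ 1.580

1.580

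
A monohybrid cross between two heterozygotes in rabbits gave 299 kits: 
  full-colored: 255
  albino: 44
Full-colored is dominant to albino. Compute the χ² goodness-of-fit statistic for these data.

16.866

For a monohybrid cross between heterozygotes with complete dominance, the expected phenotypic ratio is 3:1.
The 3:1 ratio has 4 parts, so with N = 299 the expected counts are:
  full-colored: 299 × 3/4 = 224.25
  albino: 299 × 1/4 = 74.75
χ² = Σ (O − E)² / E
  full-colored: (255 − 224.25)² / 224.25 = 4.2166
  albino: (44 − 74.75)² / 74.75 = 12.6497
χ² = 4.2166 + 12.6497 = 16.8663 ≈ 16.866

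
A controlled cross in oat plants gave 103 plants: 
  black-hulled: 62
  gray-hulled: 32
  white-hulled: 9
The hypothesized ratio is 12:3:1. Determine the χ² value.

Total ratio parts = 16. Expected numbers out of 103:
  black-hulled: 103 × 12/16 = 77.25
  gray-hulled: 103 × 3/16 = 19.3125
  white-hulled: 103 × 1/16 = 6.4375
χ² = Σ (O − E)² / E
  black-hulled: (62 − 77.25)² / 77.25 = 3.0105
  gray-hulled: (32 − 19.3125)² / 19.3125 = 8.3352
  white-hulled: (9 − 6.4375)² / 6.4375 = 1.0200
χ² = 3.0105 + 8.3352 + 1.0200 = 12.3657 ≈ 12.366

12.366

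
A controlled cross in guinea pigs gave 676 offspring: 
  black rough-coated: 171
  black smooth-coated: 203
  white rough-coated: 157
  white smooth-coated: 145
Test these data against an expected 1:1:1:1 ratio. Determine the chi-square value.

Expected counts for N = 676 under a 1:1:1:1 ratio (total parts = 4):
  black rough-coated: 676 × 1/4 = 169
  black smooth-coated: 676 × 1/4 = 169
  white rough-coated: 676 × 1/4 = 169
  white smooth-coated: 676 × 1/4 = 169
χ² = Σ (O − E)² / E
  black rough-coated: (171 − 169)² / 169 = 0.0237
  black smooth-coated: (203 − 169)² / 169 = 6.8402
  white rough-coated: (157 − 169)² / 169 = 0.8521
  white smooth-coated: (145 − 169)² / 169 = 3.4083
χ² = 0.0237 + 6.8402 + 0.8521 + 3.4083 = 11.1243 ≈ 11.124

11.124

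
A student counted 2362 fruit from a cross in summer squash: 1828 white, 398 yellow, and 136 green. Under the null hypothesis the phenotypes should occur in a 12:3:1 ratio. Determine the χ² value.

Expected counts for N = 2362 under a 12:3:1 ratio (total parts = 16):
  white: 2362 × 12/16 = 1771.5
  yellow: 2362 × 3/16 = 442.875
  green: 2362 × 1/16 = 147.625
χ² = Σ (O − E)² / E
  white: (1828 − 1771.5)² / 1771.5 = 1.8020
  yellow: (398 − 442.875)² / 442.875 = 4.5470
  green: (136 − 147.625)² / 147.625 = 0.9154
χ² = 1.8020 + 4.5470 + 0.9154 = 7.2644 ≈ 7.264

7.264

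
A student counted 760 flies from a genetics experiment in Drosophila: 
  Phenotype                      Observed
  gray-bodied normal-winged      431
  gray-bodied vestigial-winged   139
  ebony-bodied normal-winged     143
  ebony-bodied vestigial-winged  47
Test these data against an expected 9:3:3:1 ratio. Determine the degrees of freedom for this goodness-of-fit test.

3

A goodness-of-fit test with 4 phenotype classes has df = 4 − 1 = 3.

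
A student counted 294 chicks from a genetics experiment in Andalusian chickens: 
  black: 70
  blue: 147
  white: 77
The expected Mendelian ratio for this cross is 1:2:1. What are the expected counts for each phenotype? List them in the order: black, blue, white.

73.5, 147, 73.5

Expected counts for N = 294 under a 1:2:1 ratio (total parts = 4):
  black: 294 × 1/4 = 73.5
  blue: 294 × 2/4 = 147
  white: 294 × 1/4 = 73.5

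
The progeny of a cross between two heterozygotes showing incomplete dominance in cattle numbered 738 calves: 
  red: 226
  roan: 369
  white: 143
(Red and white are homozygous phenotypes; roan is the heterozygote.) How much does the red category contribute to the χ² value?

9.335

With incomplete dominance, a heterozygote × heterozygote cross gives a 1:2:1 phenotypic ratio.
Under the 1:2:1 hypothesis (Σ ratio = 4, N = 738):
  red: 738 × 1/4 = 184.5
  roan: 738 × 2/4 = 369
  white: 738 × 1/4 = 184.5
Contribution of red: (226 − 184.5)² / 184.5 = 9.3347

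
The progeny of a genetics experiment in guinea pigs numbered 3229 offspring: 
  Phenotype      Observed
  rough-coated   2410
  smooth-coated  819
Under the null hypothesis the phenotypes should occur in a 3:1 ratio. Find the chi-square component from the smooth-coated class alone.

0.171

Total ratio parts = 4. Expected numbers out of 3229:
  rough-coated: 3229 × 3/4 = 2421.75
  smooth-coated: 3229 × 1/4 = 807.25
Contribution of smooth-coated: (819 − 807.25)² / 807.25 = 0.1710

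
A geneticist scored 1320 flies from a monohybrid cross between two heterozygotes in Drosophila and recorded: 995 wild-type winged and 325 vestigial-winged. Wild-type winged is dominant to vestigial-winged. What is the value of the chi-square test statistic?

0.101

For a monohybrid cross between heterozygotes with complete dominance, the expected phenotypic ratio is 3:1.
Under the 3:1 hypothesis (Σ ratio = 4, N = 1320):
  wild-type winged: 1320 × 3/4 = 990
  vestigial-winged: 1320 × 1/4 = 330
χ² = Σ (O − E)² / E
  wild-type winged: (995 − 990)² / 990 = 0.0253
  vestigial-winged: (325 − 330)² / 330 = 0.0758
χ² = 0.0253 + 0.0758 = 0.1011 ≈ 0.101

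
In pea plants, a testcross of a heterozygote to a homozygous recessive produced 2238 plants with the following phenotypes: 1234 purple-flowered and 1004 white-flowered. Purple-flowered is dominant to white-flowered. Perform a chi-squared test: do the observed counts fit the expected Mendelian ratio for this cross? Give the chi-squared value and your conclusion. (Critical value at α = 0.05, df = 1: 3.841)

A testcross of a heterozygote (Aa × aa) gives a 1:1 phenotypic ratio.
Total ratio parts = 2. Expected numbers out of 2238:
  purple-flowered: 2238 × 1/2 = 1119
  white-flowered: 2238 × 1/2 = 1119
χ² = Σ (O − E)² / E
  purple-flowered: (1234 − 1119)² / 1119 = 11.8186
  white-flowered: (1004 − 1119)² / 1119 = 11.8186
χ² = 11.8186 + 11.8186 = 23.6372 ≈ 23.637
Degrees of freedom = 2 − 1 = 1; critical value at α = 0.05 is 3.841.
Since 23.637 > 3.841, we reject the null hypothesis — the data do not fit the 1:1 ratio.

23.637; not consistent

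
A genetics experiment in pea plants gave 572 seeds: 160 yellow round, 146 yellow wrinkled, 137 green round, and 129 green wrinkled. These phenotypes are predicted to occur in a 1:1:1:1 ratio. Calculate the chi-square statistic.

Under the 1:1:1:1 hypothesis (Σ ratio = 4, N = 572):
  yellow round: 572 × 1/4 = 143
  yellow wrinkled: 572 × 1/4 = 143
  green round: 572 × 1/4 = 143
  green wrinkled: 572 × 1/4 = 143
χ² = Σ (O − E)² / E
  yellow round: (160 − 143)² / 143 = 2.0210
  yellow wrinkled: (146 − 143)² / 143 = 0.0629
  green round: (137 − 143)² / 143 = 0.2517
  green wrinkled: (129 − 143)² / 143 = 1.3706
χ² = 2.0210 + 0.0629 + 0.2517 + 1.3706 = 3.7062 ≈ 3.706

3.706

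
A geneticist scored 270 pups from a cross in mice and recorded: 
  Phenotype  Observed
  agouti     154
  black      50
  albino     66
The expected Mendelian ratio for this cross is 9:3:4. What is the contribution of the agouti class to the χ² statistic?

0.030

Expected counts for N = 270 under a 9:3:4 ratio (total parts = 16):
  agouti: 270 × 9/16 = 151.875
  black: 270 × 3/16 = 50.625
  albino: 270 × 4/16 = 67.5
Contribution of agouti: (154 − 151.875)² / 151.875 = 0.0297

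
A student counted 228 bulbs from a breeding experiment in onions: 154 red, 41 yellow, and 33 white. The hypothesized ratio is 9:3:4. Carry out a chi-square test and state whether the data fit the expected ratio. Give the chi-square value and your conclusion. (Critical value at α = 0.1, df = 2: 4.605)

Under the 9:3:4 hypothesis (Σ ratio = 16, N = 228):
  red: 228 × 9/16 = 128.25
  yellow: 228 × 3/16 = 42.75
  white: 228 × 4/16 = 57
χ² = Σ (O − E)² / E
  red: (154 − 128.25)² / 128.25 = 5.1701
  yellow: (41 − 42.75)² / 42.75 = 0.0716
  white: (33 − 57)² / 57 = 10.1053
χ² = 5.1701 + 0.0716 + 10.1053 = 15.347
Degrees of freedom = 3 − 1 = 2; critical value at α = 0.1 is 4.605.
Since 15.347 > 4.605, we reject the null hypothesis — the data do not fit the 9:3:4 ratio.

15.347; not consistent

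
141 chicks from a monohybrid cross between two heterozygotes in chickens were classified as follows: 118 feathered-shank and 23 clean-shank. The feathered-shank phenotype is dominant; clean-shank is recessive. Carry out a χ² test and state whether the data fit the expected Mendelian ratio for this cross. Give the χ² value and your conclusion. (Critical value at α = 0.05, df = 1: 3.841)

For a monohybrid cross between heterozygotes with complete dominance, the expected phenotypic ratio is 3:1.
Total ratio parts = 4. Expected numbers out of 141:
  feathered-shank: 141 × 3/4 = 105.75
  clean-shank: 141 × 1/4 = 35.25
χ² = Σ (O − E)² / E
  feathered-shank: (118 − 105.75)² / 105.75 = 1.4190
  clean-shank: (23 − 35.25)² / 35.25 = 4.2571
χ² = 1.4190 + 4.2571 = 5.6761 ≈ 5.676
Degrees of freedom = 2 − 1 = 1; critical value at α = 0.05 is 3.841.
Since 5.676 > 3.841, we reject the null hypothesis — the data do not fit the 3:1 ratio.

5.676; not consistent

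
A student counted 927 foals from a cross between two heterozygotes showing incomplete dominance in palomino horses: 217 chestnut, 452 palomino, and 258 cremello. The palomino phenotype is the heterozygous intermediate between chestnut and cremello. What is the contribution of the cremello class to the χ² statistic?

2.973

With incomplete dominance, a heterozygote × heterozygote cross gives a 1:2:1 phenotypic ratio.
Expected counts for N = 927 under a 1:2:1 ratio (total parts = 4):
  chestnut: 927 × 1/4 = 231.75
  palomino: 927 × 2/4 = 463.5
  cremello: 927 × 1/4 = 231.75
Contribution of cremello: (258 − 231.75)² / 231.75 = 2.9733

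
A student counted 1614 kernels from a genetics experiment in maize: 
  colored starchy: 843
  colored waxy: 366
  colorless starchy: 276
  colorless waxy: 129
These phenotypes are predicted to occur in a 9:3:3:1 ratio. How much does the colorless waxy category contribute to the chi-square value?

Under the 9:3:3:1 hypothesis (Σ ratio = 16, N = 1614):
  colored starchy: 1614 × 9/16 = 907.875
  colored waxy: 1614 × 3/16 = 302.625
  colorless starchy: 1614 × 3/16 = 302.625
  colorless waxy: 1614 × 1/16 = 100.875
Contribution of colorless waxy: (129 − 100.875)² / 100.875 = 7.8415

7.842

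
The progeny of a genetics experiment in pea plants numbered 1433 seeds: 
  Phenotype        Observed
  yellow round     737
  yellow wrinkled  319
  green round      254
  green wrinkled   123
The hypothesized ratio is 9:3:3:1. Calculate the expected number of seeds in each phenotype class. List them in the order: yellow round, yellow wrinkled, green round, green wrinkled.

Expected counts for N = 1433 under a 9:3:3:1 ratio (total parts = 16):
  yellow round: 1433 × 9/16 = 806.0625
  yellow wrinkled: 1433 × 3/16 = 268.6875
  green round: 1433 × 3/16 = 268.6875
  green wrinkled: 1433 × 1/16 = 89.5625

806.0625, 268.6875, 268.6875, 89.5625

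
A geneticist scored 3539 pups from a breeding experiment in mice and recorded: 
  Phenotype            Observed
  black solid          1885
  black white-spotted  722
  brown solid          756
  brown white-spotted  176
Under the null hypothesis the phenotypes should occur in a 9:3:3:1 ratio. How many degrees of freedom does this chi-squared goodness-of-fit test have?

3

A goodness-of-fit test with 4 phenotype classes has df = 4 − 1 = 3.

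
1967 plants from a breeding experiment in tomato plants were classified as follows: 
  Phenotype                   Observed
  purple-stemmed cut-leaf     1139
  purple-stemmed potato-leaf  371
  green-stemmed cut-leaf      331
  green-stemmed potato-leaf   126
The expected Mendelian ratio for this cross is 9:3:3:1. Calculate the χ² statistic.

4.924

The 9:3:3:1 ratio has 16 parts, so with N = 1967 the expected counts are:
  purple-stemmed cut-leaf: 1967 × 9/16 = 1106.4375
  purple-stemmed potato-leaf: 1967 × 3/16 = 368.8125
  green-stemmed cut-leaf: 1967 × 3/16 = 368.8125
  green-stemmed potato-leaf: 1967 × 1/16 = 122.9375
χ² = Σ (O − E)² / E
  purple-stemmed cut-leaf: (1139 − 1106.4375)² / 1106.4375 = 0.9583
  purple-stemmed potato-leaf: (371 − 368.8125)² / 368.8125 = 0.0130
  green-stemmed cut-leaf: (331 − 368.8125)² / 368.8125 = 3.8767
  green-stemmed potato-leaf: (126 − 122.9375)² / 122.9375 = 0.0763
χ² = 0.9583 + 0.0130 + 3.8767 + 0.0763 = 4.9243 ≈ 4.924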